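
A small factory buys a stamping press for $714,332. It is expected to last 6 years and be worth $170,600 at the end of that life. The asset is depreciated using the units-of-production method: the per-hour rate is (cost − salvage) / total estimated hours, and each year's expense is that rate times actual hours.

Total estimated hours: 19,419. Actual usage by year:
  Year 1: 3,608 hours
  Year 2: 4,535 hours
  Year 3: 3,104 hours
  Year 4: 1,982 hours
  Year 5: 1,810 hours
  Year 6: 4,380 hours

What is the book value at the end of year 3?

$399,416

Depreciable base = $714,332 − $170,600 = $543,732.
Rate = $543,732 / 19,419 hours = $28 per hour.
Year 1: 3,608 × $28 = $101,024. Book value $613,308.
Year 2: 4,535 × $28 = $126,980. Book value $486,328.
Year 3: 3,104 × $28 = $86,912. Book value $399,416.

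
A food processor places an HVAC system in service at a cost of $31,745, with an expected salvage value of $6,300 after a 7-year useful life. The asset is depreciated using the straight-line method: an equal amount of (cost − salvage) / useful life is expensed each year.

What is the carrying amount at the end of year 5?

$13,570

Depreciable base = $31,745 − $6,300 = $25,445.
Annual expense = $25,445 / 7 = $3,635.
End of year 1: book value $28,110.
End of year 2: book value $24,475.
End of year 3: book value $20,840.
End of year 4: book value $17,205.
End of year 5: book value $13,570.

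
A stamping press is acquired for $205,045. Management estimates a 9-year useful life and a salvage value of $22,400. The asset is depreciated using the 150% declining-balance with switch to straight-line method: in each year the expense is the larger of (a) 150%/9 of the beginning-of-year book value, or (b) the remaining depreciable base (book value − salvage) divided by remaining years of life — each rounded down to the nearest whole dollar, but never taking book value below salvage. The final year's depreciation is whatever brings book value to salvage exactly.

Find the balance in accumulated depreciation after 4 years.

$106,160

Depreciable base = $205,045 − $22,400 = $182,645.
Year 1: DB = ⌊$205,045 × 150%/9⌋ = $34,174; SL = ⌊$182,645/9⌋ = $20,293 → take DB $34,174. Book value $170,871.
Year 2: DB = ⌊$170,871 × 150%/9⌋ = $28,478; SL = ⌊$148,471/8⌋ = $18,558 → take DB $28,478. Book value $142,393.
Year 3: DB = ⌊$142,393 × 150%/9⌋ = $23,732; SL = ⌊$119,993/7⌋ = $17,141 → take DB $23,732. Book value $118,661.
Year 4: DB = ⌊$118,661 × 150%/9⌋ = $19,776; SL = ⌊$96,261/6⌋ = $16,043 → take DB $19,776. Book value $98,885.
Accumulated through year 4 = $205,045 − $98,885 = $106,160.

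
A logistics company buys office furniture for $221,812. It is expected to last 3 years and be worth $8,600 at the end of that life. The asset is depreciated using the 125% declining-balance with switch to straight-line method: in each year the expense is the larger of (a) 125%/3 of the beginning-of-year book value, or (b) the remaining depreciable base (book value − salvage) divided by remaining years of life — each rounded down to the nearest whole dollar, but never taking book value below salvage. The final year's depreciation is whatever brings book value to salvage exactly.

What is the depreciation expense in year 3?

Depreciable base = $221,812 − $8,600 = $213,212.
Year 1: DB = ⌊$221,812 × 125%/3⌋ = $92,421; SL = ⌊$213,212/3⌋ = $71,070 → take DB $92,421. Book value $129,391.
Year 2: DB = ⌊$129,391 × 125%/3⌋ = $53,912; SL = ⌊$120,791/2⌋ = $60,395 → take SL $60,395. Book value $68,996.
Year 3 (final): $68,996 − $8,600 = $60,396. Book value $8,600.

$60,396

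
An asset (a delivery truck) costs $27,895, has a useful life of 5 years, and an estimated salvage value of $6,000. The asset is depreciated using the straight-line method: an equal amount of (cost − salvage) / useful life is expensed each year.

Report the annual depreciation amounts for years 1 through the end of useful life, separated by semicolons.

Depreciable base = $27,895 − $6,000 = $21,895.
Annual expense = $21,895 / 5 = $4,379.
End of year 1: book value $23,516.
End of year 2: book value $19,137.
End of year 3: book value $14,758.
End of year 4: book value $10,379.
End of year 5: book value $6,000.

$4,379; $4,379; $4,379; $4,379; $4,379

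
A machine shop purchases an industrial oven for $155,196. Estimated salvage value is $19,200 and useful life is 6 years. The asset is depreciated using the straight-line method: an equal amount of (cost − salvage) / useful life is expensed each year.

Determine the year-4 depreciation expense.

$22,666

Depreciable base = $155,196 − $19,200 = $135,996.
Annual expense = $135,996 / 6 = $22,666.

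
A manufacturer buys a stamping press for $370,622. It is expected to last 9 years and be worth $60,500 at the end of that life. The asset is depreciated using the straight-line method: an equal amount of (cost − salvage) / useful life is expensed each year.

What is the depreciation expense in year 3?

$34,458

Depreciable base = $370,622 − $60,500 = $310,122.
Annual expense = $310,122 / 9 = $34,458.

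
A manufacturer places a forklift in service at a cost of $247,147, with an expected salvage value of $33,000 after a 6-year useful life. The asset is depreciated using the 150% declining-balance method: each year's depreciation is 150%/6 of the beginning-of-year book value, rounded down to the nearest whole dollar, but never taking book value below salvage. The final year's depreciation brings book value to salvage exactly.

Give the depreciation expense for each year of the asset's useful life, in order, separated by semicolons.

Depreciable base = $247,147 − $33,000 = $214,147.
Year 1: ⌊$247,147 × 150%/6⌋ = $61,786. Book value $185,361.
Year 2: ⌊$185,361 × 150%/6⌋ = $46,340. Book value $139,021.
Year 3: ⌊$139,021 × 150%/6⌋ = $34,755. Book value $104,266.
Year 4: ⌊$104,266 × 150%/6⌋ = $26,066. Book value $78,200.
Year 5: ⌊$78,200 × 150%/6⌋ = $19,550. Book value $58,650.
Year 6 (final): $58,650 − $33,000 = $25,650. Book value $33,000.

$61,786; $46,340; $34,755; $26,066; $19,550; $25,650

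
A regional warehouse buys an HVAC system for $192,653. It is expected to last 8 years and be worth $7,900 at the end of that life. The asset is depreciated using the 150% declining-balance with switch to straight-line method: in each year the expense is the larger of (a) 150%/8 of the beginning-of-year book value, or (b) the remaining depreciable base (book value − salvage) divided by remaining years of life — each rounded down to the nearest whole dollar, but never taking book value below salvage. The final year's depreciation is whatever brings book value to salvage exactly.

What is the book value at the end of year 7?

Depreciable base = $192,653 − $7,900 = $184,753.
Year 1: DB = ⌊$192,653 × 150%/8⌋ = $36,122; SL = ⌊$184,753/8⌋ = $23,094 → take DB $36,122. Book value $156,531.
Year 2: DB = ⌊$156,531 × 150%/8⌋ = $29,349; SL = ⌊$148,631/7⌋ = $21,233 → take DB $29,349. Book value $127,182.
Year 3: DB = ⌊$127,182 × 150%/8⌋ = $23,846; SL = ⌊$119,282/6⌋ = $19,880 → take DB $23,846. Book value $103,336.
Year 4: DB = ⌊$103,336 × 150%/8⌋ = $19,375; SL = ⌊$95,436/5⌋ = $19,087 → take DB $19,375. Book value $83,961.
Year 5: DB = ⌊$83,961 × 150%/8⌋ = $15,742; SL = ⌊$76,061/4⌋ = $19,015 → take SL $19,015. Book value $64,946.
Year 6: DB = ⌊$64,946 × 150%/8⌋ = $12,177; SL = ⌊$57,046/3⌋ = $19,015 → take SL $19,015. Book value $45,931.
Year 7: DB = ⌊$45,931 × 150%/8⌋ = $8,612; SL = ⌊$38,031/2⌋ = $19,015 → take SL $19,015. Book value $26,916.

$26,916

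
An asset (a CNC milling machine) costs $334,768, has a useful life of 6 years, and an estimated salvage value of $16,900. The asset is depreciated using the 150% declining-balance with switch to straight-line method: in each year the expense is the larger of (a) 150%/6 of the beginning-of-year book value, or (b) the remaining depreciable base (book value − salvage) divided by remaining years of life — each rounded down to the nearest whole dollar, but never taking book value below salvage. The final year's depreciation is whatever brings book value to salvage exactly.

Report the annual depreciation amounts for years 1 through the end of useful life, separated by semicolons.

$83,692; $62,769; $47,076; $41,443; $41,444; $41,444

Depreciable base = $334,768 − $16,900 = $317,868.
Year 1: DB = ⌊$334,768 × 150%/6⌋ = $83,692; SL = ⌊$317,868/6⌋ = $52,978 → take DB $83,692. Book value $251,076.
Year 2: DB = ⌊$251,076 × 150%/6⌋ = $62,769; SL = ⌊$234,176/5⌋ = $46,835 → take DB $62,769. Book value $188,307.
Year 3: DB = ⌊$188,307 × 150%/6⌋ = $47,076; SL = ⌊$171,407/4⌋ = $42,851 → take DB $47,076. Book value $141,231.
Year 4: DB = ⌊$141,231 × 150%/6⌋ = $35,307; SL = ⌊$124,331/3⌋ = $41,443 → take SL $41,443. Book value $99,788.
Year 5: DB = ⌊$99,788 × 150%/6⌋ = $24,947; SL = ⌊$82,888/2⌋ = $41,444 → take SL $41,444. Book value $58,344.
Year 6 (final): $58,344 − $16,900 = $41,444. Book value $16,900.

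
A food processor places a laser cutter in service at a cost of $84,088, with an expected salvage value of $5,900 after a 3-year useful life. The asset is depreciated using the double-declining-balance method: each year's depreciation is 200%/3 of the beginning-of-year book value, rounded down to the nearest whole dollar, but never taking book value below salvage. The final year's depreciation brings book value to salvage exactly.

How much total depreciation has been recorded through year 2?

Depreciable base = $84,088 − $5,900 = $78,188.
Year 1: ⌊$84,088 × 200%/3⌋ = $56,058. Book value $28,030.
Year 2: ⌊$28,030 × 200%/3⌋ = $18,686. Book value $9,344.
Accumulated through year 2 = $84,088 − $9,344 = $74,744.

$74,744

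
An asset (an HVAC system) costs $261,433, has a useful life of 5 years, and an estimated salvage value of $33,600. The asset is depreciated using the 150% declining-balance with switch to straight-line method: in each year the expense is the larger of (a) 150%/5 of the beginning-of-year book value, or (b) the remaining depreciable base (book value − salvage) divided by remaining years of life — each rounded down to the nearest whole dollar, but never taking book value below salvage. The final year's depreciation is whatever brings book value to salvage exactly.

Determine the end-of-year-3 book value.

$89,673

Depreciable base = $261,433 − $33,600 = $227,833.
Year 1: DB = ⌊$261,433 × 150%/5⌋ = $78,429; SL = ⌊$227,833/5⌋ = $45,566 → take DB $78,429. Book value $183,004.
Year 2: DB = ⌊$183,004 × 150%/5⌋ = $54,901; SL = ⌊$149,404/4⌋ = $37,351 → take DB $54,901. Book value $128,103.
Year 3: DB = ⌊$128,103 × 150%/5⌋ = $38,430; SL = ⌊$94,503/3⌋ = $31,501 → take DB $38,430. Book value $89,673.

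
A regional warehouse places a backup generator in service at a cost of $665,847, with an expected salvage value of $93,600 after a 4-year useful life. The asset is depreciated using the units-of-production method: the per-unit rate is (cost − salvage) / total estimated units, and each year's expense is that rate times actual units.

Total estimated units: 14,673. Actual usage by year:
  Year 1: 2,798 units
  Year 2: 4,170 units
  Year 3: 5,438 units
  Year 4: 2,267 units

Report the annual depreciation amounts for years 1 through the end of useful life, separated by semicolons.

Depreciable base = $665,847 − $93,600 = $572,247.
Rate = $572,247 / 14,673 units = $39 per unit.
Year 1: 2,798 × $39 = $109,122. Book value $556,725.
Year 2: 4,170 × $39 = $162,630. Book value $394,095.
Year 3: 5,438 × $39 = $212,082. Book value $182,013.
Year 4: 2,267 × $39 = $88,413. Book value $93,600.

$109,122; $162,630; $212,082; $88,413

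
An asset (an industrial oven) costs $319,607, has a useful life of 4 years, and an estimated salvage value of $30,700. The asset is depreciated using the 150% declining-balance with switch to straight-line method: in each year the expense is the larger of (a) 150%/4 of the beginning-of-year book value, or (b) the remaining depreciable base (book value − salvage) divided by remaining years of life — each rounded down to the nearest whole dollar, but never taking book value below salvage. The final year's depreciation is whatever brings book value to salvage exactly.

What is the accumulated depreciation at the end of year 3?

$241,833

Depreciable base = $319,607 − $30,700 = $288,907.
Year 1: DB = ⌊$319,607 × 150%/4⌋ = $119,852; SL = ⌊$288,907/4⌋ = $72,226 → take DB $119,852. Book value $199,755.
Year 2: DB = ⌊$199,755 × 150%/4⌋ = $74,908; SL = ⌊$169,055/3⌋ = $56,351 → take DB $74,908. Book value $124,847.
Year 3: DB = ⌊$124,847 × 150%/4⌋ = $46,817; SL = ⌊$94,147/2⌋ = $47,073 → take SL $47,073. Book value $77,774.
Accumulated through year 3 = $319,607 − $77,774 = $241,833.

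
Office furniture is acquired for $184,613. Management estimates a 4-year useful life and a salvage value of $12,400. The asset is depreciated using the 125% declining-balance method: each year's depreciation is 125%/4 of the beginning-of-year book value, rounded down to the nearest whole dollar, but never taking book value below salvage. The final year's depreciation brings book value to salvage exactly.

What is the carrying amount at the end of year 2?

Depreciable base = $184,613 − $12,400 = $172,213.
Year 1: ⌊$184,613 × 125%/4⌋ = $57,691. Book value $126,922.
Year 2: ⌊$126,922 × 125%/4⌋ = $39,663. Book value $87,259.

$87,259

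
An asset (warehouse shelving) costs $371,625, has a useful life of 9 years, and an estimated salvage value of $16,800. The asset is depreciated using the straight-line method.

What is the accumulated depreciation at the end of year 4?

$157,700

Depreciable base = $371,625 − $16,800 = $354,825.
Annual expense = $354,825 / 9 = $39,425.
End of year 1: book value $332,200.
End of year 2: book value $292,775.
End of year 3: book value $253,350.
End of year 4: book value $213,925.
Accumulated through year 4 = $371,625 − $213,925 = $157,700.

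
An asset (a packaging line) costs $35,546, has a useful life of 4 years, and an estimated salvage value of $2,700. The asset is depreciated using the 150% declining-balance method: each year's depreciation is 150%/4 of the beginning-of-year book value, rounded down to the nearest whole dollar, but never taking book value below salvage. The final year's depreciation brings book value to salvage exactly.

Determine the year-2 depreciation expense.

Depreciable base = $35,546 − $2,700 = $32,846.
Year 1: ⌊$35,546 × 150%/4⌋ = $13,329. Book value $22,217.
Year 2: ⌊$22,217 × 150%/4⌋ = $8,331. Book value $13,886.

$8,331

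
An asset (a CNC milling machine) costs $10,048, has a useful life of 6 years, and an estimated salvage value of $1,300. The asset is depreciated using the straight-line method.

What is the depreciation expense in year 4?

$1,458

Depreciable base = $10,048 − $1,300 = $8,748.
Annual expense = $8,748 / 6 = $1,458.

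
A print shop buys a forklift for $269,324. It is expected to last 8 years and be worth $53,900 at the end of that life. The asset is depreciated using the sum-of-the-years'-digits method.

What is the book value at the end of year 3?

Depreciable base = $269,324 − $53,900 = $215,424.
Sum of the years' digits = 8+7+6+5+4+3+2+1 = 36.
Year 1: $215,424 × 8/36 = $47,872. Book value $221,452.
Year 2: $215,424 × 7/36 = $41,888. Book value $179,564.
Year 3: $215,424 × 6/36 = $35,904. Book value $143,660.

$143,660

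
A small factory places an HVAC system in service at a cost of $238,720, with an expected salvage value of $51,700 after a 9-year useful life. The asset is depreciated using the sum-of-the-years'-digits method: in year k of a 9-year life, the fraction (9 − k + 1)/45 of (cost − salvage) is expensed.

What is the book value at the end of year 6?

$76,636

Depreciable base = $238,720 − $51,700 = $187,020.
Sum of the years' digits = 9+8+7+6+5+4+3+2+1 = 45.
Year 1: $187,020 × 9/45 = $37,404. Book value $201,316.
Year 2: $187,020 × 8/45 = $33,248. Book value $168,068.
Year 3: $187,020 × 7/45 = $29,092. Book value $138,976.
Year 4: $187,020 × 6/45 = $24,936. Book value $114,040.
Year 5: $187,020 × 5/45 = $20,780. Book value $93,260.
Year 6: $187,020 × 4/45 = $16,624. Book value $76,636.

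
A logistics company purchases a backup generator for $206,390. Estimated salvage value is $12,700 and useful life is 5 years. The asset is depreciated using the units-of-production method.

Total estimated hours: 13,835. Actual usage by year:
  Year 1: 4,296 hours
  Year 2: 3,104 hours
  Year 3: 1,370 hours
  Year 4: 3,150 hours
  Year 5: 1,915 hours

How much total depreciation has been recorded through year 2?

Depreciable base = $206,390 − $12,700 = $193,690.
Rate = $193,690 / 13,835 hours = $14 per hour.
Year 1: 4,296 × $14 = $60,144. Book value $146,246.
Year 2: 3,104 × $14 = $43,456. Book value $102,790.
Accumulated through year 2 = $206,390 − $102,790 = $103,600.

$103,600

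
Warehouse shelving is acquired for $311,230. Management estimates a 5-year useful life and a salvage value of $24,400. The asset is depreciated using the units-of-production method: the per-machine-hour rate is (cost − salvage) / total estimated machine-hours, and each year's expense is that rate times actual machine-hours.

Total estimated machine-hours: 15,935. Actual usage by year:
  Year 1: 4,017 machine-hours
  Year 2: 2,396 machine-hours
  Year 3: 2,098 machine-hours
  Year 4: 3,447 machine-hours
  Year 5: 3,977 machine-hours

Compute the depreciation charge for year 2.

Depreciable base = $311,230 − $24,400 = $286,830.
Rate = $286,830 / 15,935 machine-hours = $18 per machine-hour.
Year 1: 4,017 × $18 = $72,306. Book value $238,924.
Year 2: 2,396 × $18 = $43,128. Book value $195,796.

$43,128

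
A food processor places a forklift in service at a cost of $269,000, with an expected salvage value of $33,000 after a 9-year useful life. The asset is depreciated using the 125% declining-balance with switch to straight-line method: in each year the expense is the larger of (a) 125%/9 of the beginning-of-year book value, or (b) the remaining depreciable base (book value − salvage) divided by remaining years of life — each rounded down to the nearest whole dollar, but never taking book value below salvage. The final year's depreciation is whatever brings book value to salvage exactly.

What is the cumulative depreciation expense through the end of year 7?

Depreciable base = $269,000 − $33,000 = $236,000.
Year 1: DB = ⌊$269,000 × 125%/9⌋ = $37,361; SL = ⌊$236,000/9⌋ = $26,222 → take DB $37,361. Book value $231,639.
Year 2: DB = ⌊$231,639 × 125%/9⌋ = $32,172; SL = ⌊$198,639/8⌋ = $24,829 → take DB $32,172. Book value $199,467.
Year 3: DB = ⌊$199,467 × 125%/9⌋ = $27,703; SL = ⌊$166,467/7⌋ = $23,781 → take DB $27,703. Book value $171,764.
Year 4: DB = ⌊$171,764 × 125%/9⌋ = $23,856; SL = ⌊$138,764/6⌋ = $23,127 → take DB $23,856. Book value $147,908.
Year 5: DB = ⌊$147,908 × 125%/9⌋ = $20,542; SL = ⌊$114,908/5⌋ = $22,981 → take SL $22,981. Book value $124,927.
Year 6: DB = ⌊$124,927 × 125%/9⌋ = $17,350; SL = ⌊$91,927/4⌋ = $22,981 → take SL $22,981. Book value $101,946.
Year 7: DB = ⌊$101,946 × 125%/9⌋ = $14,159; SL = ⌊$68,946/3⌋ = $22,982 → take SL $22,982. Book value $78,964.
Accumulated through year 7 = $269,000 − $78,964 = $190,036.

$190,036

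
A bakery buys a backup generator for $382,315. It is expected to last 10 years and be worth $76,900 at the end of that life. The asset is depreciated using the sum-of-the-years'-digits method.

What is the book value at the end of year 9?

$82,453

Depreciable base = $382,315 − $76,900 = $305,415.
Sum of the years' digits = 10+9+8+7+6+5+4+3+2+1 = 55.
Year 1: $305,415 × 10/55 = $55,530. Book value $326,785.
Year 2: $305,415 × 9/55 = $49,977. Book value $276,808.
Year 3: $305,415 × 8/55 = $44,424. Book value $232,384.
Year 4: $305,415 × 7/55 = $38,871. Book value $193,513.
Year 5: $305,415 × 6/55 = $33,318. Book value $160,195.
Year 6: $305,415 × 5/55 = $27,765. Book value $132,430.
Year 7: $305,415 × 4/55 = $22,212. Book value $110,218.
Year 8: $305,415 × 3/55 = $16,659. Book value $93,559.
Year 9: $305,415 × 2/55 = $11,106. Book value $82,453.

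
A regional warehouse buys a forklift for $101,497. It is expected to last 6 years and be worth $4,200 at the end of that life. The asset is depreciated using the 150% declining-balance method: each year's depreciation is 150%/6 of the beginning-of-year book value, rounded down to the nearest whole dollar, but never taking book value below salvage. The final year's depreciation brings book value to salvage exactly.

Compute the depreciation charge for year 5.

Depreciable base = $101,497 − $4,200 = $97,297.
Year 1: ⌊$101,497 × 150%/6⌋ = $25,374. Book value $76,123.
Year 2: ⌊$76,123 × 150%/6⌋ = $19,030. Book value $57,093.
Year 3: ⌊$57,093 × 150%/6⌋ = $14,273. Book value $42,820.
Year 4: ⌊$42,820 × 150%/6⌋ = $10,705. Book value $32,115.
Year 5: ⌊$32,115 × 150%/6⌋ = $8,028. Book value $24,087.

$8,028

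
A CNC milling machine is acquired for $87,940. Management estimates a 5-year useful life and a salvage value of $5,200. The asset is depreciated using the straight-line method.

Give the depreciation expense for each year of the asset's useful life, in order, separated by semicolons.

$16,548; $16,548; $16,548; $16,548; $16,548

Depreciable base = $87,940 − $5,200 = $82,740.
Annual expense = $82,740 / 5 = $16,548.
End of year 1: book value $71,392.
End of year 2: book value $54,844.
End of year 3: book value $38,296.
End of year 4: book value $21,748.
End of year 5: book value $5,200.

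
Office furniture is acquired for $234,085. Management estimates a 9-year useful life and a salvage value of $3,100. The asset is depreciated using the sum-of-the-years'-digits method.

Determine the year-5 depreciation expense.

$25,665

Depreciable base = $234,085 − $3,100 = $230,985.
Sum of the years' digits = 9+8+7+6+5+4+3+2+1 = 45.
Year 1: $230,985 × 9/45 = $46,197. Book value $187,888.
Year 2: $230,985 × 8/45 = $41,064. Book value $146,824.
Year 3: $230,985 × 7/45 = $35,931. Book value $110,893.
Year 4: $230,985 × 6/45 = $30,798. Book value $80,095.
Year 5: $230,985 × 5/45 = $25,665. Book value $54,430.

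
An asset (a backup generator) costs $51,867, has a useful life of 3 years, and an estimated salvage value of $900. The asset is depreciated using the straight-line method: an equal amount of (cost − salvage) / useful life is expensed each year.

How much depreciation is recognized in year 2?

$16,989

Depreciable base = $51,867 − $900 = $50,967.
Annual expense = $50,967 / 3 = $16,989.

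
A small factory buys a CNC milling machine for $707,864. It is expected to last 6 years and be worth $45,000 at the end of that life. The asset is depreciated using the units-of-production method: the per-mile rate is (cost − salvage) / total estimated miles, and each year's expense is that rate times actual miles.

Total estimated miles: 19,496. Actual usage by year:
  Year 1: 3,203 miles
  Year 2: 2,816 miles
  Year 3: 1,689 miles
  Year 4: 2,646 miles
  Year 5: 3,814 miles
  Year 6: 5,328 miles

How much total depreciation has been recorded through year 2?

Depreciable base = $707,864 − $45,000 = $662,864.
Rate = $662,864 / 19,496 miles = $34 per mile.
Year 1: 3,203 × $34 = $108,902. Book value $598,962.
Year 2: 2,816 × $34 = $95,744. Book value $503,218.
Accumulated through year 2 = $707,864 − $503,218 = $204,646.

$204,646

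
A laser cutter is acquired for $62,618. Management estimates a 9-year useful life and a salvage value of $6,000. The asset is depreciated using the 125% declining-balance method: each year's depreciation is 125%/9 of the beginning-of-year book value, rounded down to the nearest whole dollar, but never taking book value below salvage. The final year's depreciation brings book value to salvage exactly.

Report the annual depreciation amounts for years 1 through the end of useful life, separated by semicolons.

$8,696; $7,489; $6,449; $5,553; $4,782; $4,117; $3,546; $3,053; $12,933

Depreciable base = $62,618 − $6,000 = $56,618.
Year 1: ⌊$62,618 × 125%/9⌋ = $8,696. Book value $53,922.
Year 2: ⌊$53,922 × 125%/9⌋ = $7,489. Book value $46,433.
Year 3: ⌊$46,433 × 125%/9⌋ = $6,449. Book value $39,984.
Year 4: ⌊$39,984 × 125%/9⌋ = $5,553. Book value $34,431.
Year 5: ⌊$34,431 × 125%/9⌋ = $4,782. Book value $29,649.
Year 6: ⌊$29,649 × 125%/9⌋ = $4,117. Book value $25,532.
Year 7: ⌊$25,532 × 125%/9⌋ = $3,546. Book value $21,986.
Year 8: ⌊$21,986 × 125%/9⌋ = $3,053. Book value $18,933.
Year 9 (final): $18,933 − $6,000 = $12,933. Book value $6,000.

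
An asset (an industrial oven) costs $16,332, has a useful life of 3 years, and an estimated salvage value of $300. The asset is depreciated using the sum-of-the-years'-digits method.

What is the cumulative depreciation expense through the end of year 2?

Depreciable base = $16,332 − $300 = $16,032.
Sum of the years' digits = 3+2+1 = 6.
Year 1: $16,032 × 3/6 = $8,016. Book value $8,316.
Year 2: $16,032 × 2/6 = $5,344. Book value $2,972.
Accumulated through year 2 = $16,332 − $2,972 = $13,360.

$13,360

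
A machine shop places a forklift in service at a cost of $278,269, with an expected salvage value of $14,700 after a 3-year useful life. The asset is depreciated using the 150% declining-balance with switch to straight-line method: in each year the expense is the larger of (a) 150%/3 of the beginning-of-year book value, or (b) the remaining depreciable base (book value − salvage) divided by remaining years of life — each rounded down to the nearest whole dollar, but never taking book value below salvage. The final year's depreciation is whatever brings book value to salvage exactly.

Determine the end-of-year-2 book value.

$69,568

Depreciable base = $278,269 − $14,700 = $263,569.
Year 1: DB = ⌊$278,269 × 150%/3⌋ = $139,134; SL = ⌊$263,569/3⌋ = $87,856 → take DB $139,134. Book value $139,135.
Year 2: DB = ⌊$139,135 × 150%/3⌋ = $69,567; SL = ⌊$124,435/2⌋ = $62,217 → take DB $69,567. Book value $69,568.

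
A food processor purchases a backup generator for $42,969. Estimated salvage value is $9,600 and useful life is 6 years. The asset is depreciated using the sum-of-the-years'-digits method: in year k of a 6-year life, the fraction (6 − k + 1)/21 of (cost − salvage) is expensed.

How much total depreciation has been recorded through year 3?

Depreciable base = $42,969 − $9,600 = $33,369.
Sum of the years' digits = 6+5+4+3+2+1 = 21.
Year 1: $33,369 × 6/21 = $9,534. Book value $33,435.
Year 2: $33,369 × 5/21 = $7,945. Book value $25,490.
Year 3: $33,369 × 4/21 = $6,356. Book value $19,134.
Accumulated through year 3 = $42,969 − $19,134 = $23,835.

$23,835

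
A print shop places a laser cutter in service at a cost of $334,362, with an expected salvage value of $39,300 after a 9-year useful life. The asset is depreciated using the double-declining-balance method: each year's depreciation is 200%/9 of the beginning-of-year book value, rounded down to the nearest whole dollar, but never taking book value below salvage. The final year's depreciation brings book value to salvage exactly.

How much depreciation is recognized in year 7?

$16,449

Depreciable base = $334,362 − $39,300 = $295,062.
Year 1: ⌊$334,362 × 200%/9⌋ = $74,302. Book value $260,060.
Year 2: ⌊$260,060 × 200%/9⌋ = $57,791. Book value $202,269.
Year 3: ⌊$202,269 × 200%/9⌋ = $44,948. Book value $157,321.
Year 4: ⌊$157,321 × 200%/9⌋ = $34,960. Book value $122,361.
Year 5: ⌊$122,361 × 200%/9⌋ = $27,191. Book value $95,170.
Year 6: ⌊$95,170 × 200%/9⌋ = $21,148. Book value $74,022.
Year 7: ⌊$74,022 × 200%/9⌋ = $16,449. Book value $57,573.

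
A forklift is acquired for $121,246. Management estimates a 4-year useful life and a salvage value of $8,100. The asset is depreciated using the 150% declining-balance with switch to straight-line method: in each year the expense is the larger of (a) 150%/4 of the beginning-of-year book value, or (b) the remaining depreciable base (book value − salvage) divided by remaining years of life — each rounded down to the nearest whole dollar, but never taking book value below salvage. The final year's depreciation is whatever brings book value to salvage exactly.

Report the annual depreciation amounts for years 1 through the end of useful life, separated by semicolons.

Depreciable base = $121,246 − $8,100 = $113,146.
Year 1: DB = ⌊$121,246 × 150%/4⌋ = $45,467; SL = ⌊$113,146/4⌋ = $28,286 → take DB $45,467. Book value $75,779.
Year 2: DB = ⌊$75,779 × 150%/4⌋ = $28,417; SL = ⌊$67,679/3⌋ = $22,559 → take DB $28,417. Book value $47,362.
Year 3: DB = ⌊$47,362 × 150%/4⌋ = $17,760; SL = ⌊$39,262/2⌋ = $19,631 → take SL $19,631. Book value $27,731.
Year 4 (final): $27,731 − $8,100 = $19,631. Book value $8,100.

$45,467; $28,417; $19,631; $19,631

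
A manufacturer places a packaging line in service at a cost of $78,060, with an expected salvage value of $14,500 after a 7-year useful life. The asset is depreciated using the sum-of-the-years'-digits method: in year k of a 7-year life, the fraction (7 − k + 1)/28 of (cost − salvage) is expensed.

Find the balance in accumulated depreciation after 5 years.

$56,750

Depreciable base = $78,060 − $14,500 = $63,560.
Sum of the years' digits = 7+6+5+4+3+2+1 = 28.
Year 1: $63,560 × 7/28 = $15,890. Book value $62,170.
Year 2: $63,560 × 6/28 = $13,620. Book value $48,550.
Year 3: $63,560 × 5/28 = $11,350. Book value $37,200.
Year 4: $63,560 × 4/28 = $9,080. Book value $28,120.
Year 5: $63,560 × 3/28 = $6,810. Book value $21,310.
Accumulated through year 5 = $78,060 − $21,310 = $56,750.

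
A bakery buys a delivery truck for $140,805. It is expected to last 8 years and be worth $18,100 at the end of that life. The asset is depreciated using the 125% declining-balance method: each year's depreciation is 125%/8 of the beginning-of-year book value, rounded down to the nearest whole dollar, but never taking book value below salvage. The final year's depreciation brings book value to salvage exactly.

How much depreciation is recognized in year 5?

Depreciable base = $140,805 − $18,100 = $122,705.
Year 1: ⌊$140,805 × 125%/8⌋ = $22,000. Book value $118,805.
Year 2: ⌊$118,805 × 125%/8⌋ = $18,563. Book value $100,242.
Year 3: ⌊$100,242 × 125%/8⌋ = $15,662. Book value $84,580.
Year 4: ⌊$84,580 × 125%/8⌋ = $13,215. Book value $71,365.
Year 5: ⌊$71,365 × 125%/8⌋ = $11,150. Book value $60,215.

$11,150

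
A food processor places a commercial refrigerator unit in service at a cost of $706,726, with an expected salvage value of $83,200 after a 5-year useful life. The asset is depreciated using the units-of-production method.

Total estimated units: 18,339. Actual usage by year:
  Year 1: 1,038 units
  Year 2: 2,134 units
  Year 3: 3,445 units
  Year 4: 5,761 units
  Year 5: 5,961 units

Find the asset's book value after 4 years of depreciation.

$285,874

Depreciable base = $706,726 − $83,200 = $623,526.
Rate = $623,526 / 18,339 units = $34 per unit.
Year 1: 1,038 × $34 = $35,292. Book value $671,434.
Year 2: 2,134 × $34 = $72,556. Book value $598,878.
Year 3: 3,445 × $34 = $117,130. Book value $481,748.
Year 4: 5,761 × $34 = $195,874. Book value $285,874.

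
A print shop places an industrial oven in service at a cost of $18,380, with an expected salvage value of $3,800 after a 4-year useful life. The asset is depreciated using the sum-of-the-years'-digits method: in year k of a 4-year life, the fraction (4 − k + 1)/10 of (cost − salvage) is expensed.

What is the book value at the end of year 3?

Depreciable base = $18,380 − $3,800 = $14,580.
Sum of the years' digits = 4+3+2+1 = 10.
Year 1: $14,580 × 4/10 = $5,832. Book value $12,548.
Year 2: $14,580 × 3/10 = $4,374. Book value $8,174.
Year 3: $14,580 × 2/10 = $2,916. Book value $5,258.

$5,258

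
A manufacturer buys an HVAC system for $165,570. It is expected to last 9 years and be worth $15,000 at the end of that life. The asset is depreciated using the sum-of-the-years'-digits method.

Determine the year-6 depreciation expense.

$13,384

Depreciable base = $165,570 − $15,000 = $150,570.
Sum of the years' digits = 9+8+7+6+5+4+3+2+1 = 45.
Year 1: $150,570 × 9/45 = $30,114. Book value $135,456.
Year 2: $150,570 × 8/45 = $26,768. Book value $108,688.
Year 3: $150,570 × 7/45 = $23,422. Book value $85,266.
Year 4: $150,570 × 6/45 = $20,076. Book value $65,190.
Year 5: $150,570 × 5/45 = $16,730. Book value $48,460.
Year 6: $150,570 × 4/45 = $13,384. Book value $35,076.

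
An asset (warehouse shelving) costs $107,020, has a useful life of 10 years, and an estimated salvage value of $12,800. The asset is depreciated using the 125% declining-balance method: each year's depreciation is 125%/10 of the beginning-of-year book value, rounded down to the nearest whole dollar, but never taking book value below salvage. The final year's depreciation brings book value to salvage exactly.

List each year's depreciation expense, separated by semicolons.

Depreciable base = $107,020 − $12,800 = $94,220.
Year 1: ⌊$107,020 × 125%/10⌋ = $13,377. Book value $93,643.
Year 2: ⌊$93,643 × 125%/10⌋ = $11,705. Book value $81,938.
Year 3: ⌊$81,938 × 125%/10⌋ = $10,242. Book value $71,696.
Year 4: ⌊$71,696 × 125%/10⌋ = $8,962. Book value $62,734.
Year 5: ⌊$62,734 × 125%/10⌋ = $7,841. Book value $54,893.
Year 6: ⌊$54,893 × 125%/10⌋ = $6,861. Book value $48,032.
Year 7: ⌊$48,032 × 125%/10⌋ = $6,004. Book value $42,028.
Year 8: ⌊$42,028 × 125%/10⌋ = $5,253. Book value $36,775.
Year 9: ⌊$36,775 × 125%/10⌋ = $4,596. Book value $32,179.
Year 10 (final): $32,179 − $12,800 = $19,379. Book value $12,800.

$13,377; $11,705; $10,242; $8,962; $7,841; $6,861; $6,004; $5,253; $4,596; $19,379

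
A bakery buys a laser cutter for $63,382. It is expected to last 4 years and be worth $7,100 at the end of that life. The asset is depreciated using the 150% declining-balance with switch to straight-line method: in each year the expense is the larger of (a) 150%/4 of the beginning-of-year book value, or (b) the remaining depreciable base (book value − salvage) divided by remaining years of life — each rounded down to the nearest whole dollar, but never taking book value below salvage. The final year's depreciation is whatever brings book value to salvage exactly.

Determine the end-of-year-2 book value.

Depreciable base = $63,382 − $7,100 = $56,282.
Year 1: DB = ⌊$63,382 × 150%/4⌋ = $23,768; SL = ⌊$56,282/4⌋ = $14,070 → take DB $23,768. Book value $39,614.
Year 2: DB = ⌊$39,614 × 150%/4⌋ = $14,855; SL = ⌊$32,514/3⌋ = $10,838 → take DB $14,855. Book value $24,759.

$24,759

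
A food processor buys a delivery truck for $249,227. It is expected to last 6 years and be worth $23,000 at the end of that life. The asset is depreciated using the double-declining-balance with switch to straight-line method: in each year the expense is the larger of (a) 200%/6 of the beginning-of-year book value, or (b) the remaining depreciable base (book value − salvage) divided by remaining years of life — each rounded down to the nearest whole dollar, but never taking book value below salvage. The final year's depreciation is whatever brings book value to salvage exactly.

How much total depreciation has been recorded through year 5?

Depreciable base = $249,227 − $23,000 = $226,227.
Year 1: DB = ⌊$249,227 × 200%/6⌋ = $83,075; SL = ⌊$226,227/6⌋ = $37,704 → take DB $83,075. Book value $166,152.
Year 2: DB = ⌊$166,152 × 200%/6⌋ = $55,384; SL = ⌊$143,152/5⌋ = $28,630 → take DB $55,384. Book value $110,768.
Year 3: DB = ⌊$110,768 × 200%/6⌋ = $36,922; SL = ⌊$87,768/4⌋ = $21,942 → take DB $36,922. Book value $73,846.
Year 4: DB = ⌊$73,846 × 200%/6⌋ = $24,615; SL = ⌊$50,846/3⌋ = $16,948 → take DB $24,615. Book value $49,231.
Year 5: DB = ⌊$49,231 × 200%/6⌋ = $16,410; SL = ⌊$26,231/2⌋ = $13,115 → take DB $16,410. Book value $32,821.
Accumulated through year 5 = $249,227 − $32,821 = $216,406.

$216,406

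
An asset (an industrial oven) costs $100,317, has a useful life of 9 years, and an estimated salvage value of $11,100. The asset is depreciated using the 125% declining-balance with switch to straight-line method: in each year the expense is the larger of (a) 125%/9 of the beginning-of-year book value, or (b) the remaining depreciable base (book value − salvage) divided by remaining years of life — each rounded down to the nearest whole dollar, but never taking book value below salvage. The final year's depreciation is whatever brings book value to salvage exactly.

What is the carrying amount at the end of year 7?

Depreciable base = $100,317 − $11,100 = $89,217.
Year 1: DB = ⌊$100,317 × 125%/9⌋ = $13,932; SL = ⌊$89,217/9⌋ = $9,913 → take DB $13,932. Book value $86,385.
Year 2: DB = ⌊$86,385 × 125%/9⌋ = $11,997; SL = ⌊$75,285/8⌋ = $9,410 → take DB $11,997. Book value $74,388.
Year 3: DB = ⌊$74,388 × 125%/9⌋ = $10,331; SL = ⌊$63,288/7⌋ = $9,041 → take DB $10,331. Book value $64,057.
Year 4: DB = ⌊$64,057 × 125%/9⌋ = $8,896; SL = ⌊$52,957/6⌋ = $8,826 → take DB $8,896. Book value $55,161.
Year 5: DB = ⌊$55,161 × 125%/9⌋ = $7,661; SL = ⌊$44,061/5⌋ = $8,812 → take SL $8,812. Book value $46,349.
Year 6: DB = ⌊$46,349 × 125%/9⌋ = $6,437; SL = ⌊$35,249/4⌋ = $8,812 → take SL $8,812. Book value $37,537.
Year 7: DB = ⌊$37,537 × 125%/9⌋ = $5,213; SL = ⌊$26,437/3⌋ = $8,812 → take SL $8,812. Book value $28,725.

$28,725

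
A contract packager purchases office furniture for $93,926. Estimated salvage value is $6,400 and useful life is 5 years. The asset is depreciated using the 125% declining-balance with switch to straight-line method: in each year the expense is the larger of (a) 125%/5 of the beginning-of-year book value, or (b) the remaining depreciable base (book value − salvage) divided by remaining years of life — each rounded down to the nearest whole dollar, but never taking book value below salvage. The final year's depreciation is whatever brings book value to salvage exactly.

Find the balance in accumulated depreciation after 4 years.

$72,048

Depreciable base = $93,926 − $6,400 = $87,526.
Year 1: DB = ⌊$93,926 × 125%/5⌋ = $23,481; SL = ⌊$87,526/5⌋ = $17,505 → take DB $23,481. Book value $70,445.
Year 2: DB = ⌊$70,445 × 125%/5⌋ = $17,611; SL = ⌊$64,045/4⌋ = $16,011 → take DB $17,611. Book value $52,834.
Year 3: DB = ⌊$52,834 × 125%/5⌋ = $13,208; SL = ⌊$46,434/3⌋ = $15,478 → take SL $15,478. Book value $37,356.
Year 4: DB = ⌊$37,356 × 125%/5⌋ = $9,339; SL = ⌊$30,956/2⌋ = $15,478 → take SL $15,478. Book value $21,878.
Accumulated through year 4 = $93,926 − $21,878 = $72,048.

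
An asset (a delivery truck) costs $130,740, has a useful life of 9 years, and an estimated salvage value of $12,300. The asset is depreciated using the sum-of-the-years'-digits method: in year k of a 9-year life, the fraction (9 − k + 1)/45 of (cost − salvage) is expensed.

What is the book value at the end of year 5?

Depreciable base = $130,740 − $12,300 = $118,440.
Sum of the years' digits = 9+8+7+6+5+4+3+2+1 = 45.
Year 1: $118,440 × 9/45 = $23,688. Book value $107,052.
Year 2: $118,440 × 8/45 = $21,056. Book value $85,996.
Year 3: $118,440 × 7/45 = $18,424. Book value $67,572.
Year 4: $118,440 × 6/45 = $15,792. Book value $51,780.
Year 5: $118,440 × 5/45 = $13,160. Book value $38,620.

$38,620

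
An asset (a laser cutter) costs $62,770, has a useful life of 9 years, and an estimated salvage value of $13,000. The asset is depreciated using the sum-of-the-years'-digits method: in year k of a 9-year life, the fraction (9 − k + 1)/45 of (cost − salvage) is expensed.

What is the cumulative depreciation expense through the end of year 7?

$46,452

Depreciable base = $62,770 − $13,000 = $49,770.
Sum of the years' digits = 9+8+7+6+5+4+3+2+1 = 45.
Year 1: $49,770 × 9/45 = $9,954. Book value $52,816.
Year 2: $49,770 × 8/45 = $8,848. Book value $43,968.
Year 3: $49,770 × 7/45 = $7,742. Book value $36,226.
Year 4: $49,770 × 6/45 = $6,636. Book value $29,590.
Year 5: $49,770 × 5/45 = $5,530. Book value $24,060.
Year 6: $49,770 × 4/45 = $4,424. Book value $19,636.
Year 7: $49,770 × 3/45 = $3,318. Book value $16,318.
Accumulated through year 7 = $62,770 − $16,318 = $46,452.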